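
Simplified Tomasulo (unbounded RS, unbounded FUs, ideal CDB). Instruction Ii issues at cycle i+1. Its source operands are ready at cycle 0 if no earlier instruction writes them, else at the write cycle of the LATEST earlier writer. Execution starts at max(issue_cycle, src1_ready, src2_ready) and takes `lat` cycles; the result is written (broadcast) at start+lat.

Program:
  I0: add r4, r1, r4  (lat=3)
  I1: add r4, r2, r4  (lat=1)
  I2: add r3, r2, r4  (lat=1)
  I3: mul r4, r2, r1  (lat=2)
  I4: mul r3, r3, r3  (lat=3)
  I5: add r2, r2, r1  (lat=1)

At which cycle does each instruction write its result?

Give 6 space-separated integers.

I0 add r4: issue@1 deps=(None,None) exec_start@1 write@4
I1 add r4: issue@2 deps=(None,0) exec_start@4 write@5
I2 add r3: issue@3 deps=(None,1) exec_start@5 write@6
I3 mul r4: issue@4 deps=(None,None) exec_start@4 write@6
I4 mul r3: issue@5 deps=(2,2) exec_start@6 write@9
I5 add r2: issue@6 deps=(None,None) exec_start@6 write@7

Answer: 4 5 6 6 9 7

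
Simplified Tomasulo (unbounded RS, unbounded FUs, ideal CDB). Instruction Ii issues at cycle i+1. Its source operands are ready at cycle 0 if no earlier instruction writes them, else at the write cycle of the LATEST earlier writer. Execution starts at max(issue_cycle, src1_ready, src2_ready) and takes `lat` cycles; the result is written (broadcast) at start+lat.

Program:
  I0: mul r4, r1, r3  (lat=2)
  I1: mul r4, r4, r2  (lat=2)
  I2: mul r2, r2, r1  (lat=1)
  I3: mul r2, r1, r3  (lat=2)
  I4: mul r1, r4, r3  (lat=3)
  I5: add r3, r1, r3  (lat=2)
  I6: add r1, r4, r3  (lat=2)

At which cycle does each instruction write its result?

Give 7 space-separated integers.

Answer: 3 5 4 6 8 10 12

Derivation:
I0 mul r4: issue@1 deps=(None,None) exec_start@1 write@3
I1 mul r4: issue@2 deps=(0,None) exec_start@3 write@5
I2 mul r2: issue@3 deps=(None,None) exec_start@3 write@4
I3 mul r2: issue@4 deps=(None,None) exec_start@4 write@6
I4 mul r1: issue@5 deps=(1,None) exec_start@5 write@8
I5 add r3: issue@6 deps=(4,None) exec_start@8 write@10
I6 add r1: issue@7 deps=(1,5) exec_start@10 write@12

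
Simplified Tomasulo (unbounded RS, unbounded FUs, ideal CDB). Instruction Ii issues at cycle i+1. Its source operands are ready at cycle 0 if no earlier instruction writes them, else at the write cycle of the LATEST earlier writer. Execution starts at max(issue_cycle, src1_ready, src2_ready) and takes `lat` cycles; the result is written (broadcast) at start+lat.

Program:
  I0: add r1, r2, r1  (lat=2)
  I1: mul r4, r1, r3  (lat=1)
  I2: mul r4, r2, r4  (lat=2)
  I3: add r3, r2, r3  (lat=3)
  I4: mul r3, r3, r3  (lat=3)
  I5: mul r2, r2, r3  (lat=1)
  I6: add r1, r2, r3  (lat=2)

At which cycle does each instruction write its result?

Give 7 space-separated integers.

Answer: 3 4 6 7 10 11 13

Derivation:
I0 add r1: issue@1 deps=(None,None) exec_start@1 write@3
I1 mul r4: issue@2 deps=(0,None) exec_start@3 write@4
I2 mul r4: issue@3 deps=(None,1) exec_start@4 write@6
I3 add r3: issue@4 deps=(None,None) exec_start@4 write@7
I4 mul r3: issue@5 deps=(3,3) exec_start@7 write@10
I5 mul r2: issue@6 deps=(None,4) exec_start@10 write@11
I6 add r1: issue@7 deps=(5,4) exec_start@11 write@13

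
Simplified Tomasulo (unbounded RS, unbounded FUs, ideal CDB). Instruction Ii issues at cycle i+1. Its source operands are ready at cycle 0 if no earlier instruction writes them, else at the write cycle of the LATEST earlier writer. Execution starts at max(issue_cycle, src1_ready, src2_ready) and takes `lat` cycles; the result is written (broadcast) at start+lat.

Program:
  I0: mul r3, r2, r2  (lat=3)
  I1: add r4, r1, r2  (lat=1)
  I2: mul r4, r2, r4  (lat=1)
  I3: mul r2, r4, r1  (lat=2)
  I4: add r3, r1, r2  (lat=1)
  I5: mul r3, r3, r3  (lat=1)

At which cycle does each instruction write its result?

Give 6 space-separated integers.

I0 mul r3: issue@1 deps=(None,None) exec_start@1 write@4
I1 add r4: issue@2 deps=(None,None) exec_start@2 write@3
I2 mul r4: issue@3 deps=(None,1) exec_start@3 write@4
I3 mul r2: issue@4 deps=(2,None) exec_start@4 write@6
I4 add r3: issue@5 deps=(None,3) exec_start@6 write@7
I5 mul r3: issue@6 deps=(4,4) exec_start@7 write@8

Answer: 4 3 4 6 7 8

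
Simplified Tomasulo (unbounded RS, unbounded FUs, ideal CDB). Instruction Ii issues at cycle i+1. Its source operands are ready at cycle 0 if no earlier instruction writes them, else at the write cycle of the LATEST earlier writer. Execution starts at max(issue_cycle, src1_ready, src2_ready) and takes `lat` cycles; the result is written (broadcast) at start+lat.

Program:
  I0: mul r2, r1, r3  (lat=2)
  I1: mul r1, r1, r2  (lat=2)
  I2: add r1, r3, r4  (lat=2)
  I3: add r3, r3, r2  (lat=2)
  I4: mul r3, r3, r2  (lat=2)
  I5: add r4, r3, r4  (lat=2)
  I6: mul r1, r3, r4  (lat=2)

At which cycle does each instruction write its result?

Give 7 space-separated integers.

Answer: 3 5 5 6 8 10 12

Derivation:
I0 mul r2: issue@1 deps=(None,None) exec_start@1 write@3
I1 mul r1: issue@2 deps=(None,0) exec_start@3 write@5
I2 add r1: issue@3 deps=(None,None) exec_start@3 write@5
I3 add r3: issue@4 deps=(None,0) exec_start@4 write@6
I4 mul r3: issue@5 deps=(3,0) exec_start@6 write@8
I5 add r4: issue@6 deps=(4,None) exec_start@8 write@10
I6 mul r1: issue@7 deps=(4,5) exec_start@10 write@12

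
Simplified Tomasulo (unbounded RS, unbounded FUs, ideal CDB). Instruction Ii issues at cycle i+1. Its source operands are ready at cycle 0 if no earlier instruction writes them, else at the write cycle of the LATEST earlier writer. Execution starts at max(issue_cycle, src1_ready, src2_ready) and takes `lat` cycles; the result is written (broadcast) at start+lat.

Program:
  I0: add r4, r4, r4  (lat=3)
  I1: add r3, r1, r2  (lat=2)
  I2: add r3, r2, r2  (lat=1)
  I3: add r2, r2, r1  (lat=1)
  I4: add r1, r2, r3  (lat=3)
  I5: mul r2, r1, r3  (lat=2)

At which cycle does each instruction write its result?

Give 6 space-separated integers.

Answer: 4 4 4 5 8 10

Derivation:
I0 add r4: issue@1 deps=(None,None) exec_start@1 write@4
I1 add r3: issue@2 deps=(None,None) exec_start@2 write@4
I2 add r3: issue@3 deps=(None,None) exec_start@3 write@4
I3 add r2: issue@4 deps=(None,None) exec_start@4 write@5
I4 add r1: issue@5 deps=(3,2) exec_start@5 write@8
I5 mul r2: issue@6 deps=(4,2) exec_start@8 write@10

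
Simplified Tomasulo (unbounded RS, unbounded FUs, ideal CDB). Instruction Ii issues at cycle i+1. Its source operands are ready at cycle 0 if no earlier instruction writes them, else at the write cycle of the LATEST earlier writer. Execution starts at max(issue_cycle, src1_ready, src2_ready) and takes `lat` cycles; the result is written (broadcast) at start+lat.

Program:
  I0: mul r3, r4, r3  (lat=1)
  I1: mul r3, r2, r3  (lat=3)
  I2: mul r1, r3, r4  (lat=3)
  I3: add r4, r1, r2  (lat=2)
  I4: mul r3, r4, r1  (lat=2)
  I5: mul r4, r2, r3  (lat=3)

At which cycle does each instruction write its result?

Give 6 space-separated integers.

I0 mul r3: issue@1 deps=(None,None) exec_start@1 write@2
I1 mul r3: issue@2 deps=(None,0) exec_start@2 write@5
I2 mul r1: issue@3 deps=(1,None) exec_start@5 write@8
I3 add r4: issue@4 deps=(2,None) exec_start@8 write@10
I4 mul r3: issue@5 deps=(3,2) exec_start@10 write@12
I5 mul r4: issue@6 deps=(None,4) exec_start@12 write@15

Answer: 2 5 8 10 12 15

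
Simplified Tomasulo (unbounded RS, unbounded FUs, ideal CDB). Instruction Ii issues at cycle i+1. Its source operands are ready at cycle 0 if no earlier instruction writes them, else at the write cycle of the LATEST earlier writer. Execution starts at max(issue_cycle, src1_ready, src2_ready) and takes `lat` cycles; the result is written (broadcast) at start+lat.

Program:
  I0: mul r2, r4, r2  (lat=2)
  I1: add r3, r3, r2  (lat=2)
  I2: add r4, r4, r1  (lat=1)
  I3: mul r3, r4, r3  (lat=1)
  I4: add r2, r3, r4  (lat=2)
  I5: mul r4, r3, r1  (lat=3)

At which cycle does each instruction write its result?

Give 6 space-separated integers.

Answer: 3 5 4 6 8 9

Derivation:
I0 mul r2: issue@1 deps=(None,None) exec_start@1 write@3
I1 add r3: issue@2 deps=(None,0) exec_start@3 write@5
I2 add r4: issue@3 deps=(None,None) exec_start@3 write@4
I3 mul r3: issue@4 deps=(2,1) exec_start@5 write@6
I4 add r2: issue@5 deps=(3,2) exec_start@6 write@8
I5 mul r4: issue@6 deps=(3,None) exec_start@6 write@9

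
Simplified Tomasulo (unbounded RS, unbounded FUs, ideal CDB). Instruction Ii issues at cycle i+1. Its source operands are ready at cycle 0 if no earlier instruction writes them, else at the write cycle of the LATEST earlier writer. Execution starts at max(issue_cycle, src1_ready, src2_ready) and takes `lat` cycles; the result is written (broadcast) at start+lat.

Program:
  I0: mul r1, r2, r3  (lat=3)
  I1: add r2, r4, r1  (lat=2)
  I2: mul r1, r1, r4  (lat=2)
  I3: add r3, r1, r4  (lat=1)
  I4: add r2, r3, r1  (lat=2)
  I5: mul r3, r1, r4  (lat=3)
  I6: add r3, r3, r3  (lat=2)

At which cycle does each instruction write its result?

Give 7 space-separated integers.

Answer: 4 6 6 7 9 9 11

Derivation:
I0 mul r1: issue@1 deps=(None,None) exec_start@1 write@4
I1 add r2: issue@2 deps=(None,0) exec_start@4 write@6
I2 mul r1: issue@3 deps=(0,None) exec_start@4 write@6
I3 add r3: issue@4 deps=(2,None) exec_start@6 write@7
I4 add r2: issue@5 deps=(3,2) exec_start@7 write@9
I5 mul r3: issue@6 deps=(2,None) exec_start@6 write@9
I6 add r3: issue@7 deps=(5,5) exec_start@9 write@11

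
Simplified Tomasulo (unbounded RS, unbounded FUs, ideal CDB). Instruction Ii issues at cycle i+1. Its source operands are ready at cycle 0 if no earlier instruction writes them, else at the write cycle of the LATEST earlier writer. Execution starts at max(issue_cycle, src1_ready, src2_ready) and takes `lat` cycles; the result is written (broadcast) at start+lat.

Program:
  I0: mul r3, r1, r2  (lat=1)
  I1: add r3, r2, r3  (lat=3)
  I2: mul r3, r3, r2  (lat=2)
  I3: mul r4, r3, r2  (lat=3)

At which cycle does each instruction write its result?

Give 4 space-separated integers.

Answer: 2 5 7 10

Derivation:
I0 mul r3: issue@1 deps=(None,None) exec_start@1 write@2
I1 add r3: issue@2 deps=(None,0) exec_start@2 write@5
I2 mul r3: issue@3 deps=(1,None) exec_start@5 write@7
I3 mul r4: issue@4 deps=(2,None) exec_start@7 write@10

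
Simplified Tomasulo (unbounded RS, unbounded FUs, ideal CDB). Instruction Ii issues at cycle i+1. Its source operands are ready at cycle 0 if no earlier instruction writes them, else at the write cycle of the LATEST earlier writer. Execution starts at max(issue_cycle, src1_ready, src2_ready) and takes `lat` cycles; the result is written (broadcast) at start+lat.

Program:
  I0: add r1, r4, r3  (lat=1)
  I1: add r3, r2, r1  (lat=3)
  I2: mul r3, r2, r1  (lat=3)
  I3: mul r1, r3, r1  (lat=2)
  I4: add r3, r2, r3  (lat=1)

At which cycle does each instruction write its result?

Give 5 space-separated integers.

I0 add r1: issue@1 deps=(None,None) exec_start@1 write@2
I1 add r3: issue@2 deps=(None,0) exec_start@2 write@5
I2 mul r3: issue@3 deps=(None,0) exec_start@3 write@6
I3 mul r1: issue@4 deps=(2,0) exec_start@6 write@8
I4 add r3: issue@5 deps=(None,2) exec_start@6 write@7

Answer: 2 5 6 8 7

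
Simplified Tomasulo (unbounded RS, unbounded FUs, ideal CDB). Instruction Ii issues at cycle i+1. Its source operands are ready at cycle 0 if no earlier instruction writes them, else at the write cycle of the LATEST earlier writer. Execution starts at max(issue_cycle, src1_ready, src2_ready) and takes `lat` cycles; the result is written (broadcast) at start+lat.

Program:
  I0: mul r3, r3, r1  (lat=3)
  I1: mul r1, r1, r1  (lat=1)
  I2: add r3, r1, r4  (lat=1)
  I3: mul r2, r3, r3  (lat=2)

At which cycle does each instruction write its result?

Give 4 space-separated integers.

I0 mul r3: issue@1 deps=(None,None) exec_start@1 write@4
I1 mul r1: issue@2 deps=(None,None) exec_start@2 write@3
I2 add r3: issue@3 deps=(1,None) exec_start@3 write@4
I3 mul r2: issue@4 deps=(2,2) exec_start@4 write@6

Answer: 4 3 4 6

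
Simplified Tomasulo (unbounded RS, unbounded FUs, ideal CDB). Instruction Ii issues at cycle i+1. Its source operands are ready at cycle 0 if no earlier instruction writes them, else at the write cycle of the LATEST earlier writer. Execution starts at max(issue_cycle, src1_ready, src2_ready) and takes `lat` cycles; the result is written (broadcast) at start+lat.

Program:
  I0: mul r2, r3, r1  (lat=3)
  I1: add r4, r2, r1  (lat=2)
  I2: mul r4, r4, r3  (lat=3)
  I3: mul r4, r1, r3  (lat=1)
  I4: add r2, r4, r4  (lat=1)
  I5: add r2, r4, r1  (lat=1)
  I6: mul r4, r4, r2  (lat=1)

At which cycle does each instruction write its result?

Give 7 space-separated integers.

I0 mul r2: issue@1 deps=(None,None) exec_start@1 write@4
I1 add r4: issue@2 deps=(0,None) exec_start@4 write@6
I2 mul r4: issue@3 deps=(1,None) exec_start@6 write@9
I3 mul r4: issue@4 deps=(None,None) exec_start@4 write@5
I4 add r2: issue@5 deps=(3,3) exec_start@5 write@6
I5 add r2: issue@6 deps=(3,None) exec_start@6 write@7
I6 mul r4: issue@7 deps=(3,5) exec_start@7 write@8

Answer: 4 6 9 5 6 7 8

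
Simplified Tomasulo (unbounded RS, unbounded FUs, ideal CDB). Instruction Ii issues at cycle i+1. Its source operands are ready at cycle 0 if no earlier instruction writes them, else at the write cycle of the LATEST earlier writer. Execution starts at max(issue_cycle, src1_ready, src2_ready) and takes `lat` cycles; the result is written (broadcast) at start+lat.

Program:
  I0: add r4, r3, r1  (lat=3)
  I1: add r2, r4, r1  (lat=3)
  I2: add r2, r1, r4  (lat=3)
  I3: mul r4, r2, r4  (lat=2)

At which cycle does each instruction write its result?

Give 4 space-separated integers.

I0 add r4: issue@1 deps=(None,None) exec_start@1 write@4
I1 add r2: issue@2 deps=(0,None) exec_start@4 write@7
I2 add r2: issue@3 deps=(None,0) exec_start@4 write@7
I3 mul r4: issue@4 deps=(2,0) exec_start@7 write@9

Answer: 4 7 7 9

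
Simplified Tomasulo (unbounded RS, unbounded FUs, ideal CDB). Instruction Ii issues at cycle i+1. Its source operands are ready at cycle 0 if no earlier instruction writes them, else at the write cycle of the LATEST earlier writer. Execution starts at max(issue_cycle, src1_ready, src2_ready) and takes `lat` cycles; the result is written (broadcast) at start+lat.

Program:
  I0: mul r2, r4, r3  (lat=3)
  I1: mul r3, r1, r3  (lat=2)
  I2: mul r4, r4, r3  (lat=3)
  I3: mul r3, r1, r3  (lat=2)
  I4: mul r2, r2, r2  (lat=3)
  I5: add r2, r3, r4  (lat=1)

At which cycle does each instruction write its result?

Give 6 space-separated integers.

Answer: 4 4 7 6 8 8

Derivation:
I0 mul r2: issue@1 deps=(None,None) exec_start@1 write@4
I1 mul r3: issue@2 deps=(None,None) exec_start@2 write@4
I2 mul r4: issue@3 deps=(None,1) exec_start@4 write@7
I3 mul r3: issue@4 deps=(None,1) exec_start@4 write@6
I4 mul r2: issue@5 deps=(0,0) exec_start@5 write@8
I5 add r2: issue@6 deps=(3,2) exec_start@7 write@8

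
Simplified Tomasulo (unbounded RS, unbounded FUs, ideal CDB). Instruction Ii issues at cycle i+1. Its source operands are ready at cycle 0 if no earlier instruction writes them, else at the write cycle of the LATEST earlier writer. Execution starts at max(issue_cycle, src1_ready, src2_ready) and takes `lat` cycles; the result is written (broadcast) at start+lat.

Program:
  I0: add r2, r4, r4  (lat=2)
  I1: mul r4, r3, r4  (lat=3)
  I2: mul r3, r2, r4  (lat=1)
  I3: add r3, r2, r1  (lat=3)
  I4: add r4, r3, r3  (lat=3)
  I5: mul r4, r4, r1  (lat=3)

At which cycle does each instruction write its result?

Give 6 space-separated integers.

I0 add r2: issue@1 deps=(None,None) exec_start@1 write@3
I1 mul r4: issue@2 deps=(None,None) exec_start@2 write@5
I2 mul r3: issue@3 deps=(0,1) exec_start@5 write@6
I3 add r3: issue@4 deps=(0,None) exec_start@4 write@7
I4 add r4: issue@5 deps=(3,3) exec_start@7 write@10
I5 mul r4: issue@6 deps=(4,None) exec_start@10 write@13

Answer: 3 5 6 7 10 13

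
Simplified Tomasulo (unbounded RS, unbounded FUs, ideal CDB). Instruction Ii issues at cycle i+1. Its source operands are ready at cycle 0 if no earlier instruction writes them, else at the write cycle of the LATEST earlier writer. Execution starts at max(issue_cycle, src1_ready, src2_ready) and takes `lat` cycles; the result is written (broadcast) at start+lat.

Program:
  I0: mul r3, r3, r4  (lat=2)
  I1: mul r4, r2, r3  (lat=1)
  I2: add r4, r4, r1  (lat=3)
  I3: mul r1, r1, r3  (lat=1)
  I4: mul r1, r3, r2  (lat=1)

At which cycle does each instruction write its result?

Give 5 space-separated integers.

Answer: 3 4 7 5 6

Derivation:
I0 mul r3: issue@1 deps=(None,None) exec_start@1 write@3
I1 mul r4: issue@2 deps=(None,0) exec_start@3 write@4
I2 add r4: issue@3 deps=(1,None) exec_start@4 write@7
I3 mul r1: issue@4 deps=(None,0) exec_start@4 write@5
I4 mul r1: issue@5 deps=(0,None) exec_start@5 write@6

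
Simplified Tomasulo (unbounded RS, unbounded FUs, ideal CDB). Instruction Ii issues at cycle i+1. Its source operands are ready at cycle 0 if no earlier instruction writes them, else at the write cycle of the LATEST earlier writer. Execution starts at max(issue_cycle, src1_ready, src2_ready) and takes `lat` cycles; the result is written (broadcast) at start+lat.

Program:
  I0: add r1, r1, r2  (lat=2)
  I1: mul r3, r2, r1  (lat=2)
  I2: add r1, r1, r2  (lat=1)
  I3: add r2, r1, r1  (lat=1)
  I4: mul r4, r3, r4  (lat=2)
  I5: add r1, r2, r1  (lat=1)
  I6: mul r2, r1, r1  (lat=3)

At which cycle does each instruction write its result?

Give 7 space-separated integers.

I0 add r1: issue@1 deps=(None,None) exec_start@1 write@3
I1 mul r3: issue@2 deps=(None,0) exec_start@3 write@5
I2 add r1: issue@3 deps=(0,None) exec_start@3 write@4
I3 add r2: issue@4 deps=(2,2) exec_start@4 write@5
I4 mul r4: issue@5 deps=(1,None) exec_start@5 write@7
I5 add r1: issue@6 deps=(3,2) exec_start@6 write@7
I6 mul r2: issue@7 deps=(5,5) exec_start@7 write@10

Answer: 3 5 4 5 7 7 10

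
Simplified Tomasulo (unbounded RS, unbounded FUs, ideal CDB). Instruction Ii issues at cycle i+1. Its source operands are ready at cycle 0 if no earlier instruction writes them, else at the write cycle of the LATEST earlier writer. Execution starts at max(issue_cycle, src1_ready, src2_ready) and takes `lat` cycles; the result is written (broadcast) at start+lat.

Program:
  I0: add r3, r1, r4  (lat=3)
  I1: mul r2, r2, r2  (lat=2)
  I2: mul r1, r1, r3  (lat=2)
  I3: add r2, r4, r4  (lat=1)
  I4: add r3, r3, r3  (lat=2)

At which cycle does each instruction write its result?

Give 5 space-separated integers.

Answer: 4 4 6 5 7

Derivation:
I0 add r3: issue@1 deps=(None,None) exec_start@1 write@4
I1 mul r2: issue@2 deps=(None,None) exec_start@2 write@4
I2 mul r1: issue@3 deps=(None,0) exec_start@4 write@6
I3 add r2: issue@4 deps=(None,None) exec_start@4 write@5
I4 add r3: issue@5 deps=(0,0) exec_start@5 write@7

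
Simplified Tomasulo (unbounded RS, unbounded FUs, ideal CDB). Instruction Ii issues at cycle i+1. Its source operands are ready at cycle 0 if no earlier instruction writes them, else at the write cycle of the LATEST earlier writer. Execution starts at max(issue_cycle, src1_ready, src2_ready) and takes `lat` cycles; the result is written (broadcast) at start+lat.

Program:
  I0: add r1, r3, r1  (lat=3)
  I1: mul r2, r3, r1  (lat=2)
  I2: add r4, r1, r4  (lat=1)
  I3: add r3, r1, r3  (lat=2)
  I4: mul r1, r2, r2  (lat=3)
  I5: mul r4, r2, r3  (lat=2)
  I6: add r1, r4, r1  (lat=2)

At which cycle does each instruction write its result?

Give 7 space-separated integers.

Answer: 4 6 5 6 9 8 11

Derivation:
I0 add r1: issue@1 deps=(None,None) exec_start@1 write@4
I1 mul r2: issue@2 deps=(None,0) exec_start@4 write@6
I2 add r4: issue@3 deps=(0,None) exec_start@4 write@5
I3 add r3: issue@4 deps=(0,None) exec_start@4 write@6
I4 mul r1: issue@5 deps=(1,1) exec_start@6 write@9
I5 mul r4: issue@6 deps=(1,3) exec_start@6 write@8
I6 add r1: issue@7 deps=(5,4) exec_start@9 write@11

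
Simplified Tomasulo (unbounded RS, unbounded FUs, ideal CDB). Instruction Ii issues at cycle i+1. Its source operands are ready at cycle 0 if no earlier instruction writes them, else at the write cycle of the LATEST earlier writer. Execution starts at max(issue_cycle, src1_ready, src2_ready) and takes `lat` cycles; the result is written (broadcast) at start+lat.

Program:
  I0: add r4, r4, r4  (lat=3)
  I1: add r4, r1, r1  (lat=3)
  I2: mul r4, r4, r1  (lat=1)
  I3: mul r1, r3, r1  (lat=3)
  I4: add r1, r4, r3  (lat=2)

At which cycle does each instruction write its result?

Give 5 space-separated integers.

I0 add r4: issue@1 deps=(None,None) exec_start@1 write@4
I1 add r4: issue@2 deps=(None,None) exec_start@2 write@5
I2 mul r4: issue@3 deps=(1,None) exec_start@5 write@6
I3 mul r1: issue@4 deps=(None,None) exec_start@4 write@7
I4 add r1: issue@5 deps=(2,None) exec_start@6 write@8

Answer: 4 5 6 7 8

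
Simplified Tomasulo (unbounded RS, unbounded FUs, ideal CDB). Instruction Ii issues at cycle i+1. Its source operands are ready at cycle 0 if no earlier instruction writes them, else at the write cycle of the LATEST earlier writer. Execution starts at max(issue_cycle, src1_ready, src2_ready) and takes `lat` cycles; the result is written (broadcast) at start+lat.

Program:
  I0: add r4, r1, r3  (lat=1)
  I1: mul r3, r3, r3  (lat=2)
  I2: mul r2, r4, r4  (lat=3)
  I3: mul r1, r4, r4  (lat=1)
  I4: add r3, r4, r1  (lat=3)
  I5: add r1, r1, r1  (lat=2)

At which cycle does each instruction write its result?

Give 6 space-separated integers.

Answer: 2 4 6 5 8 8

Derivation:
I0 add r4: issue@1 deps=(None,None) exec_start@1 write@2
I1 mul r3: issue@2 deps=(None,None) exec_start@2 write@4
I2 mul r2: issue@3 deps=(0,0) exec_start@3 write@6
I3 mul r1: issue@4 deps=(0,0) exec_start@4 write@5
I4 add r3: issue@5 deps=(0,3) exec_start@5 write@8
I5 add r1: issue@6 deps=(3,3) exec_start@6 write@8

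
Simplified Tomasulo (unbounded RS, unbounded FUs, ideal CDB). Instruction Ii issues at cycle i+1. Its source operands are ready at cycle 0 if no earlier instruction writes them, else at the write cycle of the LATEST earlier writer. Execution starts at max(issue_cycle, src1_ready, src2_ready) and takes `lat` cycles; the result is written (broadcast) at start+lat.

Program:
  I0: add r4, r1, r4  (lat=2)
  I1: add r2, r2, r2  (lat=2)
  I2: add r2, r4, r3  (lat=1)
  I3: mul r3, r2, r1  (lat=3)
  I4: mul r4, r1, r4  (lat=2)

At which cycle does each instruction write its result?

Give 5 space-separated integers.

Answer: 3 4 4 7 7

Derivation:
I0 add r4: issue@1 deps=(None,None) exec_start@1 write@3
I1 add r2: issue@2 deps=(None,None) exec_start@2 write@4
I2 add r2: issue@3 deps=(0,None) exec_start@3 write@4
I3 mul r3: issue@4 deps=(2,None) exec_start@4 write@7
I4 mul r4: issue@5 deps=(None,0) exec_start@5 write@7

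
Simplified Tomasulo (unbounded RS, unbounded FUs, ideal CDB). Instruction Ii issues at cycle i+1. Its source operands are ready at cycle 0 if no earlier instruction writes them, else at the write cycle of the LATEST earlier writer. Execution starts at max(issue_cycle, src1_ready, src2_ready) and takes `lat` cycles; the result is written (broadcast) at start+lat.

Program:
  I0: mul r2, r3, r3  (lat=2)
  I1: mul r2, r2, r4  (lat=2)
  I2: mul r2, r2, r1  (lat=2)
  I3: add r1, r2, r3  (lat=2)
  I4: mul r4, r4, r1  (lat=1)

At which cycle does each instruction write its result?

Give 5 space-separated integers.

Answer: 3 5 7 9 10

Derivation:
I0 mul r2: issue@1 deps=(None,None) exec_start@1 write@3
I1 mul r2: issue@2 deps=(0,None) exec_start@3 write@5
I2 mul r2: issue@3 deps=(1,None) exec_start@5 write@7
I3 add r1: issue@4 deps=(2,None) exec_start@7 write@9
I4 mul r4: issue@5 deps=(None,3) exec_start@9 write@10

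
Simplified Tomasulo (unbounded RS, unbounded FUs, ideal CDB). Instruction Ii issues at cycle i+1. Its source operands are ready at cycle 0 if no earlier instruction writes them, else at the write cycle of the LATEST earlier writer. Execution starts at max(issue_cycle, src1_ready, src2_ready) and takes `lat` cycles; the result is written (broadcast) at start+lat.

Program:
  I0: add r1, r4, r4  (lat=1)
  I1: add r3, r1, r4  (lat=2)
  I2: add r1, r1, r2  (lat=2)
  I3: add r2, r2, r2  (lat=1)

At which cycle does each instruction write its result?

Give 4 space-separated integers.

I0 add r1: issue@1 deps=(None,None) exec_start@1 write@2
I1 add r3: issue@2 deps=(0,None) exec_start@2 write@4
I2 add r1: issue@3 deps=(0,None) exec_start@3 write@5
I3 add r2: issue@4 deps=(None,None) exec_start@4 write@5

Answer: 2 4 5 5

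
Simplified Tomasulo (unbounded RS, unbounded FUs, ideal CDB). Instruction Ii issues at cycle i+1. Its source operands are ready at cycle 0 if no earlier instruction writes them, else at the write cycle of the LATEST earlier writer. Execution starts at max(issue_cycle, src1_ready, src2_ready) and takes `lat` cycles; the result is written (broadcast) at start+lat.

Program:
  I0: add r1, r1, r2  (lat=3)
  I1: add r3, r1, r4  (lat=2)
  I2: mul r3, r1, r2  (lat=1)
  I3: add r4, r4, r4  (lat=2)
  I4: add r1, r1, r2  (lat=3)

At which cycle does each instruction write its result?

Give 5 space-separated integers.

I0 add r1: issue@1 deps=(None,None) exec_start@1 write@4
I1 add r3: issue@2 deps=(0,None) exec_start@4 write@6
I2 mul r3: issue@3 deps=(0,None) exec_start@4 write@5
I3 add r4: issue@4 deps=(None,None) exec_start@4 write@6
I4 add r1: issue@5 deps=(0,None) exec_start@5 write@8

Answer: 4 6 5 6 8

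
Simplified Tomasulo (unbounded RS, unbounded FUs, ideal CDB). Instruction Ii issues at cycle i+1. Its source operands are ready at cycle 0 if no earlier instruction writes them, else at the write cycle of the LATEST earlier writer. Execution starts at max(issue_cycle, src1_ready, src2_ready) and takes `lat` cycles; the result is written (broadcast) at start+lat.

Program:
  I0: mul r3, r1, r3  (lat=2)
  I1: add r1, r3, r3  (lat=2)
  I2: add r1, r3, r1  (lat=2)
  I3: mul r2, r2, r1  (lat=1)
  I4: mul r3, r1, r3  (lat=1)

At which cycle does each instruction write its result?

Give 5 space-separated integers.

I0 mul r3: issue@1 deps=(None,None) exec_start@1 write@3
I1 add r1: issue@2 deps=(0,0) exec_start@3 write@5
I2 add r1: issue@3 deps=(0,1) exec_start@5 write@7
I3 mul r2: issue@4 deps=(None,2) exec_start@7 write@8
I4 mul r3: issue@5 deps=(2,0) exec_start@7 write@8

Answer: 3 5 7 8 8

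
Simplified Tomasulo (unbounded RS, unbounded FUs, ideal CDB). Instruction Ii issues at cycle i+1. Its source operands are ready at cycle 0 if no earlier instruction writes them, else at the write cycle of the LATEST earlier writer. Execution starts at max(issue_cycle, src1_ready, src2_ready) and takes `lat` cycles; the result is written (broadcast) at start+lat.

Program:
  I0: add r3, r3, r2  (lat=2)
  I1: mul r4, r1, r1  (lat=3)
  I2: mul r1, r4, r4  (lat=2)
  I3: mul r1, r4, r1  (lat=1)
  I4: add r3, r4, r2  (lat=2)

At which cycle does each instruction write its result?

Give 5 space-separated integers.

I0 add r3: issue@1 deps=(None,None) exec_start@1 write@3
I1 mul r4: issue@2 deps=(None,None) exec_start@2 write@5
I2 mul r1: issue@3 deps=(1,1) exec_start@5 write@7
I3 mul r1: issue@4 deps=(1,2) exec_start@7 write@8
I4 add r3: issue@5 deps=(1,None) exec_start@5 write@7

Answer: 3 5 7 8 7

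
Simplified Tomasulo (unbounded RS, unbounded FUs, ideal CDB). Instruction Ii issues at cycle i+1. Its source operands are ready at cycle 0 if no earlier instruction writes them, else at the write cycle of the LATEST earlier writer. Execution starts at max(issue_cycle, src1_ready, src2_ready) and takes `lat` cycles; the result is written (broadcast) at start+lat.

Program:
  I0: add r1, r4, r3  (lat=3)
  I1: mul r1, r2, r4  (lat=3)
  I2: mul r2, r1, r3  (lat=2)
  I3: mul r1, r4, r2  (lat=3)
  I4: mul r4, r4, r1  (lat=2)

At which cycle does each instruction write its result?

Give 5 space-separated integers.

I0 add r1: issue@1 deps=(None,None) exec_start@1 write@4
I1 mul r1: issue@2 deps=(None,None) exec_start@2 write@5
I2 mul r2: issue@3 deps=(1,None) exec_start@5 write@7
I3 mul r1: issue@4 deps=(None,2) exec_start@7 write@10
I4 mul r4: issue@5 deps=(None,3) exec_start@10 write@12

Answer: 4 5 7 10 12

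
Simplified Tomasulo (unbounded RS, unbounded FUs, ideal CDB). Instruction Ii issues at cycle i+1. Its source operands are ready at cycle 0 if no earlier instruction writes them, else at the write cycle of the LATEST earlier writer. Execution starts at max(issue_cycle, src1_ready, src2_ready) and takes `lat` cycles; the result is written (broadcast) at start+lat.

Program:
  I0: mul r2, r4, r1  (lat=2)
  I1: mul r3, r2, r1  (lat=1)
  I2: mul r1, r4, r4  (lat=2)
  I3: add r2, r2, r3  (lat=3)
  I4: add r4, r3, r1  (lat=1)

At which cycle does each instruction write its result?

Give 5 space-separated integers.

I0 mul r2: issue@1 deps=(None,None) exec_start@1 write@3
I1 mul r3: issue@2 deps=(0,None) exec_start@3 write@4
I2 mul r1: issue@3 deps=(None,None) exec_start@3 write@5
I3 add r2: issue@4 deps=(0,1) exec_start@4 write@7
I4 add r4: issue@5 deps=(1,2) exec_start@5 write@6

Answer: 3 4 5 7 6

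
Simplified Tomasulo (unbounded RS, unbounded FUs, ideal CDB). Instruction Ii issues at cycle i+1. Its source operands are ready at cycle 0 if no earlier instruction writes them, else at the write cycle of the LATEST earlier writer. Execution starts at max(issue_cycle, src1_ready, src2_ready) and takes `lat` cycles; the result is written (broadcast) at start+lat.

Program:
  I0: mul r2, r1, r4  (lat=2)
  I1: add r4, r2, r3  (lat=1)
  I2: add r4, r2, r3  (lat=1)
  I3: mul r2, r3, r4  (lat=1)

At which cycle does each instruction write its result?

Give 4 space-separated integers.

I0 mul r2: issue@1 deps=(None,None) exec_start@1 write@3
I1 add r4: issue@2 deps=(0,None) exec_start@3 write@4
I2 add r4: issue@3 deps=(0,None) exec_start@3 write@4
I3 mul r2: issue@4 deps=(None,2) exec_start@4 write@5

Answer: 3 4 4 5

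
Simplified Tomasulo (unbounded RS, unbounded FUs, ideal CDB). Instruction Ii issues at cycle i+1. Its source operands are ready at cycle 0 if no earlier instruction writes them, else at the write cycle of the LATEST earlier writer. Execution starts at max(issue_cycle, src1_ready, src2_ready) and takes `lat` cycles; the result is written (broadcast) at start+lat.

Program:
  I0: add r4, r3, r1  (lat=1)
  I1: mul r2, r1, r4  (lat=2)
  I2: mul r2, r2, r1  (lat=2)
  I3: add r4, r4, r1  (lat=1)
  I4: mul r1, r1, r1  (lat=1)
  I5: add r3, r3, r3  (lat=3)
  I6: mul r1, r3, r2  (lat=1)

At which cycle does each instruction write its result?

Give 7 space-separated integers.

I0 add r4: issue@1 deps=(None,None) exec_start@1 write@2
I1 mul r2: issue@2 deps=(None,0) exec_start@2 write@4
I2 mul r2: issue@3 deps=(1,None) exec_start@4 write@6
I3 add r4: issue@4 deps=(0,None) exec_start@4 write@5
I4 mul r1: issue@5 deps=(None,None) exec_start@5 write@6
I5 add r3: issue@6 deps=(None,None) exec_start@6 write@9
I6 mul r1: issue@7 deps=(5,2) exec_start@9 write@10

Answer: 2 4 6 5 6 9 10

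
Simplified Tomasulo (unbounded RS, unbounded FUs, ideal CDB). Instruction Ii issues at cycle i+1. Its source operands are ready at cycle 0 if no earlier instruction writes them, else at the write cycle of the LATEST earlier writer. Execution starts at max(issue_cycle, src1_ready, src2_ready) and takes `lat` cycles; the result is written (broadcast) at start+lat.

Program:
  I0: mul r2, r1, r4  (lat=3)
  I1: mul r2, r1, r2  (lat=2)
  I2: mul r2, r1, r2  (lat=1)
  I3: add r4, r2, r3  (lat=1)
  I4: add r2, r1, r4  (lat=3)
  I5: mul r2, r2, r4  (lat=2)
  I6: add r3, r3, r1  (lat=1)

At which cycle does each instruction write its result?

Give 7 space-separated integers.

Answer: 4 6 7 8 11 13 8

Derivation:
I0 mul r2: issue@1 deps=(None,None) exec_start@1 write@4
I1 mul r2: issue@2 deps=(None,0) exec_start@4 write@6
I2 mul r2: issue@3 deps=(None,1) exec_start@6 write@7
I3 add r4: issue@4 deps=(2,None) exec_start@7 write@8
I4 add r2: issue@5 deps=(None,3) exec_start@8 write@11
I5 mul r2: issue@6 deps=(4,3) exec_start@11 write@13
I6 add r3: issue@7 deps=(None,None) exec_start@7 write@8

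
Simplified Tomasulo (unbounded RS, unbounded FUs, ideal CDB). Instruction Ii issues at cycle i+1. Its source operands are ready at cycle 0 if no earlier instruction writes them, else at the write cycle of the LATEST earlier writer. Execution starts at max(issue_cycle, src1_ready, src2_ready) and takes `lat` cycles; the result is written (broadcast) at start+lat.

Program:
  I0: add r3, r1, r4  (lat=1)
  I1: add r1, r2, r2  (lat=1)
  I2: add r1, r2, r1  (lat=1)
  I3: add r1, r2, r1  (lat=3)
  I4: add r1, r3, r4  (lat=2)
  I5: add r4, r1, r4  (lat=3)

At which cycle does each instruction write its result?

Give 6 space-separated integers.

Answer: 2 3 4 7 7 10

Derivation:
I0 add r3: issue@1 deps=(None,None) exec_start@1 write@2
I1 add r1: issue@2 deps=(None,None) exec_start@2 write@3
I2 add r1: issue@3 deps=(None,1) exec_start@3 write@4
I3 add r1: issue@4 deps=(None,2) exec_start@4 write@7
I4 add r1: issue@5 deps=(0,None) exec_start@5 write@7
I5 add r4: issue@6 deps=(4,None) exec_start@7 write@10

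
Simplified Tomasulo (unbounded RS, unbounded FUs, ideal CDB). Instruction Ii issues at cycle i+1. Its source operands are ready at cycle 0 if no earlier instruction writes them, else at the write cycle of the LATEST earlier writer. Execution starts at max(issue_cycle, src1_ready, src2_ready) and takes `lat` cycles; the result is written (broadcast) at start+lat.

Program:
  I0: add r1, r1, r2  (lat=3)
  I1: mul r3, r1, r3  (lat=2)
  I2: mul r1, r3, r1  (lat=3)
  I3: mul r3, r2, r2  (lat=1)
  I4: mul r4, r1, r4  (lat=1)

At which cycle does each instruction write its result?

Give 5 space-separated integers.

Answer: 4 6 9 5 10

Derivation:
I0 add r1: issue@1 deps=(None,None) exec_start@1 write@4
I1 mul r3: issue@2 deps=(0,None) exec_start@4 write@6
I2 mul r1: issue@3 deps=(1,0) exec_start@6 write@9
I3 mul r3: issue@4 deps=(None,None) exec_start@4 write@5
I4 mul r4: issue@5 deps=(2,None) exec_start@9 write@10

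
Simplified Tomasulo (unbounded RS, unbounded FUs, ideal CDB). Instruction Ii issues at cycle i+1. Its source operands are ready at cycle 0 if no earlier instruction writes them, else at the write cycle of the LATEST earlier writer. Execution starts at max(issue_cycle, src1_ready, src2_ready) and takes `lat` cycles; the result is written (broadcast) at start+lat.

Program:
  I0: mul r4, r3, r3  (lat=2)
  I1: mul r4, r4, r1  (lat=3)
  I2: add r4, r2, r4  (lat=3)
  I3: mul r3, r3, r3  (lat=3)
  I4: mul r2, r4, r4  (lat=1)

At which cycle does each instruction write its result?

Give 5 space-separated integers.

Answer: 3 6 9 7 10

Derivation:
I0 mul r4: issue@1 deps=(None,None) exec_start@1 write@3
I1 mul r4: issue@2 deps=(0,None) exec_start@3 write@6
I2 add r4: issue@3 deps=(None,1) exec_start@6 write@9
I3 mul r3: issue@4 deps=(None,None) exec_start@4 write@7
I4 mul r2: issue@5 deps=(2,2) exec_start@9 write@10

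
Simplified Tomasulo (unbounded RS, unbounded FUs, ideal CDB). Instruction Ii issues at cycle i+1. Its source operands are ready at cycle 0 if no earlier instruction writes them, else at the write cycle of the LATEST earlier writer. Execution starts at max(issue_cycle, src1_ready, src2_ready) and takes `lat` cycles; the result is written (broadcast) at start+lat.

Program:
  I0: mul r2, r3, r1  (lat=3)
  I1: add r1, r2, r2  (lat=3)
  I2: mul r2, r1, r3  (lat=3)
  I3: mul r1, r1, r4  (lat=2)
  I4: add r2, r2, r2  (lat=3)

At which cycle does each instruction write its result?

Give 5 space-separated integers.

I0 mul r2: issue@1 deps=(None,None) exec_start@1 write@4
I1 add r1: issue@2 deps=(0,0) exec_start@4 write@7
I2 mul r2: issue@3 deps=(1,None) exec_start@7 write@10
I3 mul r1: issue@4 deps=(1,None) exec_start@7 write@9
I4 add r2: issue@5 deps=(2,2) exec_start@10 write@13

Answer: 4 7 10 9 13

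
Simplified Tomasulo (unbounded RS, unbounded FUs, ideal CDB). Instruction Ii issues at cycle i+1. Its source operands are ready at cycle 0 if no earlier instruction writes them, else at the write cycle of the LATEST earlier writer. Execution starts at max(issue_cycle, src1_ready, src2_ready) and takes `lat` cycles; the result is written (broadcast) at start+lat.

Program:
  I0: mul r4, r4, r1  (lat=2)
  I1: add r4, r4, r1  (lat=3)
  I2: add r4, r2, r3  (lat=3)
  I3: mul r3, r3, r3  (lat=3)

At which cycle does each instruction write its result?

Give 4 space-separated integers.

Answer: 3 6 6 7

Derivation:
I0 mul r4: issue@1 deps=(None,None) exec_start@1 write@3
I1 add r4: issue@2 deps=(0,None) exec_start@3 write@6
I2 add r4: issue@3 deps=(None,None) exec_start@3 write@6
I3 mul r3: issue@4 deps=(None,None) exec_start@4 write@7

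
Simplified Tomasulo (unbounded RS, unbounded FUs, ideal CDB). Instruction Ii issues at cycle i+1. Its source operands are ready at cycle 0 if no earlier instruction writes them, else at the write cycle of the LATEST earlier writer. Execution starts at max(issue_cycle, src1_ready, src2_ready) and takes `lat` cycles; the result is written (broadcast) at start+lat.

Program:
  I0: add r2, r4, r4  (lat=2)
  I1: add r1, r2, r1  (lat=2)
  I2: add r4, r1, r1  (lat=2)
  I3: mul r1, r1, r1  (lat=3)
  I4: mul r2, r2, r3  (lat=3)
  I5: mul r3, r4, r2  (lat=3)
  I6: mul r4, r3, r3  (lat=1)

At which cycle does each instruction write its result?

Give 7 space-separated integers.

I0 add r2: issue@1 deps=(None,None) exec_start@1 write@3
I1 add r1: issue@2 deps=(0,None) exec_start@3 write@5
I2 add r4: issue@3 deps=(1,1) exec_start@5 write@7
I3 mul r1: issue@4 deps=(1,1) exec_start@5 write@8
I4 mul r2: issue@5 deps=(0,None) exec_start@5 write@8
I5 mul r3: issue@6 deps=(2,4) exec_start@8 write@11
I6 mul r4: issue@7 deps=(5,5) exec_start@11 write@12

Answer: 3 5 7 8 8 11 12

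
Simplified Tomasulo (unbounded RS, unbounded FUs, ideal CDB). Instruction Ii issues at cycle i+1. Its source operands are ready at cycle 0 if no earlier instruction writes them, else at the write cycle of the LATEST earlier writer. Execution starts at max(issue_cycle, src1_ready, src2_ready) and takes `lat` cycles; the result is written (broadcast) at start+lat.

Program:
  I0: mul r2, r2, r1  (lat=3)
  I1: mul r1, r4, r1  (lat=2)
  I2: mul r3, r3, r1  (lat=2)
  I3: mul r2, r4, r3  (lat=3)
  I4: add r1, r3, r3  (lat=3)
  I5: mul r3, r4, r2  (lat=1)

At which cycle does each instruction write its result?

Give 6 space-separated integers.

Answer: 4 4 6 9 9 10

Derivation:
I0 mul r2: issue@1 deps=(None,None) exec_start@1 write@4
I1 mul r1: issue@2 deps=(None,None) exec_start@2 write@4
I2 mul r3: issue@3 deps=(None,1) exec_start@4 write@6
I3 mul r2: issue@4 deps=(None,2) exec_start@6 write@9
I4 add r1: issue@5 deps=(2,2) exec_start@6 write@9
I5 mul r3: issue@6 deps=(None,3) exec_start@9 write@10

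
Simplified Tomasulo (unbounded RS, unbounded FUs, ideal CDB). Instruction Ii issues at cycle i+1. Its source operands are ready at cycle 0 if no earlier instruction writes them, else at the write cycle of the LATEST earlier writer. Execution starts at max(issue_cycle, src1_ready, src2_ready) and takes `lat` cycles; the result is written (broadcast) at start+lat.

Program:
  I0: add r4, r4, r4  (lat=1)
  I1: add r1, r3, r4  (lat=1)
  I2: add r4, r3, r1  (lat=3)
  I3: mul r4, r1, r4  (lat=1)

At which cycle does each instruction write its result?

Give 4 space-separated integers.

I0 add r4: issue@1 deps=(None,None) exec_start@1 write@2
I1 add r1: issue@2 deps=(None,0) exec_start@2 write@3
I2 add r4: issue@3 deps=(None,1) exec_start@3 write@6
I3 mul r4: issue@4 deps=(1,2) exec_start@6 write@7

Answer: 2 3 6 7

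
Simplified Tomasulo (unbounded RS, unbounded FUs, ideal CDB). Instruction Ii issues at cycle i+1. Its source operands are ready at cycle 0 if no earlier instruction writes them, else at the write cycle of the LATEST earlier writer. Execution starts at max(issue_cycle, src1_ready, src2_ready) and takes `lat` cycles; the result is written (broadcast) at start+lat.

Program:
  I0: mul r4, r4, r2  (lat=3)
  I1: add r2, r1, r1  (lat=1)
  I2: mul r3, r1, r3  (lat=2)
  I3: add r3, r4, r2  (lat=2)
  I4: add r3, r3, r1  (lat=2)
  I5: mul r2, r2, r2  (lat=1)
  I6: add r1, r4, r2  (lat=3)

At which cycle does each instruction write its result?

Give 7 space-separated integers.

I0 mul r4: issue@1 deps=(None,None) exec_start@1 write@4
I1 add r2: issue@2 deps=(None,None) exec_start@2 write@3
I2 mul r3: issue@3 deps=(None,None) exec_start@3 write@5
I3 add r3: issue@4 deps=(0,1) exec_start@4 write@6
I4 add r3: issue@5 deps=(3,None) exec_start@6 write@8
I5 mul r2: issue@6 deps=(1,1) exec_start@6 write@7
I6 add r1: issue@7 deps=(0,5) exec_start@7 write@10

Answer: 4 3 5 6 8 7 10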